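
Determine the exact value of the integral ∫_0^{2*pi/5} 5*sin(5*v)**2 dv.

pi

Use the identity sin^2(5*v) = (1 - cos(10*v))/2.
An antiderivative is F(v) = 5*v/2 - sin(10*v)/4.
Then F(2*pi/5) - F(0) = (pi) - (0) = pi.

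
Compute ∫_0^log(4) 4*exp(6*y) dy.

2730

Let u = exp(y), so du = exp(y) dy. When y = 0, u = 1; when y = log(4), u = 4.
The integral becomes 4·∫ u**5 du from 1 to 4, with antiderivative 2*u**6/3.
Back in y: F(y) = 2*exp(6*y)/3.
Then F(log(4)) - F(0) = (8192/3) - (2/3) = 2730.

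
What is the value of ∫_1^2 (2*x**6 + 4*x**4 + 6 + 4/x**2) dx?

By the power rule, an antiderivative is F(x) = 2*x**7/7 + 4*x**5/5 + 6*x - 4/x.
Then F(2) - F(1) = (2526/35) - (108/35) = 2418/35.

2418/35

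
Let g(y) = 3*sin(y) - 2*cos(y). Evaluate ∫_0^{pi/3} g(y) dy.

An antiderivative is F(y) = -2*sin(y) - 3*cos(y).
Then F(pi/3) - F(0) = (-sqrt(3) - 3/2) - (-3) = 3/2 - sqrt(3).

3/2 - sqrt(3)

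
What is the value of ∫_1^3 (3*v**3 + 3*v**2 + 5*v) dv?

By the power rule, an antiderivative is F(v) = 3*v**4/4 + v**3 + 5*v**2/2.
Then F(3) - F(1) = (441/4) - (17/4) = 106.

106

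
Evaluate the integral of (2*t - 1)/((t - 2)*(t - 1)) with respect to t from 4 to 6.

log(24/5)

Factor the denominator: t**2 - 3*t + 2 = (t - 1)(t - 2).
Partial fractions: (2*t - 1)/((t - 2)*(t - 1)) = -1/(t - 1) + 3/(t - 2).
An antiderivative is F(t) = 3*log(t - 2) - log(t - 1).
Then F(6) - F(4) = (log(64/5)) - (log(8/3)) = log(24/5).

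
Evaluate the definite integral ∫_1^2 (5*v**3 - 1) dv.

71/4

By the power rule, an antiderivative is F(v) = 5*v**4/4 - v.
Then F(2) - F(1) = (18) - (1/4) = 71/4.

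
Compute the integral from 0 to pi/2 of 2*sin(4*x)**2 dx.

pi/2

Use the identity sin^2(4*x) = (1 - cos(8*x))/2.
An antiderivative is F(x) = x - sin(8*x)/8.
Then F(pi/2) - F(0) = (pi/2) - (0) = pi/2.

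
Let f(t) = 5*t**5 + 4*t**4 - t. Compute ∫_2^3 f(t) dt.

10807/15

By the power rule, an antiderivative is F(t) = 5*t**6/6 + 4*t**5/5 - t**2/2.
Then F(3) - F(2) = (3987/5) - (1154/15) = 10807/15.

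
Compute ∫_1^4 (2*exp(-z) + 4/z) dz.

An antiderivative is F(z) = 4*log(z) - 2*exp(-z).
Then F(4) - F(1) = (-2*exp(-4) + 8*log(2)) - (-2*exp(-1)) = -2*exp(-4) + 2*exp(-1) + 8*log(2).

-2*exp(-4) + 2*exp(-1) + 8*log(2)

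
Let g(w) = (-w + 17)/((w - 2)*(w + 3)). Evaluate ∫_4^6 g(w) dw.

-8*log(3) + 3*log(2) + 4*log(7)

Factor the denominator: w**2 + w - 6 = (w + 3)(w - 2).
Partial fractions: (-w + 17)/((w - 2)*(w + 3)) = -4/(w + 3) + 3/(w - 2).
An antiderivative is F(w) = 3*log(w - 2) - 4*log(w + 3).
Then F(6) - F(4) = (-8*log(3) + 6*log(2)) - (-4*log(7) + 3*log(2)) = -8*log(3) + 3*log(2) + 4*log(7).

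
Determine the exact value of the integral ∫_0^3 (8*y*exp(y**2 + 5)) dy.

Let u = y**2 + 5, so du = 2*y dy. When y = 0, u = 5; when y = 3, u = 14.
The integral becomes 4·∫ exp(u) du from 5 to 14, with antiderivative 4*exp(u).
Back in y: F(y) = 4*exp(y**2 + 5).
Then F(3) - F(0) = (4*exp(14)) - (4*exp(5)) = -4*(1 - exp(9))*exp(5).

-4*(1 - exp(9))*exp(5)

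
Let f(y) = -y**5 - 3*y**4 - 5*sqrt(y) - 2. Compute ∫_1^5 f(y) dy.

-67246/15 - 50*sqrt(5)/3

By the power rule, an antiderivative is F(y) = -y**6/6 - 3*y**5/5 - 10*y**(3/2)/3 - 2*y.
Then F(5) - F(1) = (-26935/6 - 50*sqrt(5)/3) - (-61/10) = -67246/15 - 50*sqrt(5)/3.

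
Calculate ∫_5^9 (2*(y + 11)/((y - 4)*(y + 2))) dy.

Factor the denominator: y**2 - 2*y - 8 = (y + 2)(y - 4).
Partial fractions: 2*(y + 11)/((y - 4)*(y + 2)) = -3/(y + 2) + 5/(y - 4).
An antiderivative is F(y) = 5*log(y - 4) - 3*log(y + 2).
Then F(9) - F(5) = (-3*log(11) + 5*log(5)) - (-3*log(7)) = -3*log(11) + 3*log(7) + 5*log(5).

-3*log(11) + 3*log(7) + 5*log(5)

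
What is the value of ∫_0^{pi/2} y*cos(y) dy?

-1 + pi/2

Integrate by parts once (u = y, dv = cos(y) dy).
An antiderivative is F(y) = y*sin(y) + cos(y).
Then F(pi/2) - F(0) = (pi/2) - (1) = -1 + pi/2.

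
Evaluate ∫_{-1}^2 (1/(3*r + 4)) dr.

log(10)/3

An antiderivative is F(r) = log(3*r + 4)/3.
Then F(2) - F(-1) = (log(10)/3) - (0) = log(10)/3.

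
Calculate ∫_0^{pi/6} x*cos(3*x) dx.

Integrate by parts once (u = x, dv = cos(3*x) dx).
An antiderivative is F(x) = x*sin(3*x)/3 + cos(3*x)/9.
Then F(pi/6) - F(0) = (pi/18) - (1/9) = -1/9 + pi/18.

-1/9 + pi/18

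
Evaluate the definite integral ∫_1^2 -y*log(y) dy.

3/4 - log(4)

Integrate by parts once (u = ln y, dv = -y dy).
An antiderivative is F(y) = -y**2*(2*log(y) - 1)/4.
Then F(2) - F(1) = (1 - log(4)) - (1/4) = 3/4 - log(4).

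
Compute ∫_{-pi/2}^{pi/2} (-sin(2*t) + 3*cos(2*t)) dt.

0

An antiderivative is F(t) = 3*sin(2*t)/2 + cos(2*t)/2.
Then F(pi/2) - F(-pi/2) = (-1/2) - (-1/2) = 0.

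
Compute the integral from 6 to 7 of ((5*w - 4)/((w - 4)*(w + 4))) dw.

-3*log(5) - 5*log(2) + 2*log(3) + 3*log(11)

Factor the denominator: w**2 - 16 = (w + 4)(w - 4).
Partial fractions: (5*w - 4)/((w - 4)*(w + 4)) = 3/(w + 4) + 2/(w - 4).
An antiderivative is F(w) = 2*log(w - 4) + 3*log(w + 4).
Then F(7) - F(6) = (2*log(3) + 3*log(11)) - (5*log(2) + 3*log(5)) = -3*log(5) - 5*log(2) + 2*log(3) + 3*log(11).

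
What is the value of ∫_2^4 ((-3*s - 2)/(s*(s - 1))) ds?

Factor the denominator: s**2 - s = s(s - 1).
Partial fractions: (-3*s - 2)/(s*(s - 1)) = 2/s - 5/(s - 1).
An antiderivative is F(s) = 2*log(s) - 5*log(s - 1).
Then F(4) - F(2) = (-5*log(3) + 4*log(2)) - (log(4)) = -5*log(3) + 2*log(2).

-5*log(3) + 2*log(2)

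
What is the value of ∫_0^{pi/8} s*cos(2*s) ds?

-1/4 + sqrt(2)*pi/32 + sqrt(2)/8

Integrate by parts once (u = s, dv = cos(2*s) ds).
An antiderivative is F(s) = s*sin(2*s)/2 + cos(2*s)/4.
Then F(pi/8) - F(0) = (sqrt(2)*(pi + 4)/32) - (1/4) = -1/4 + sqrt(2)*pi/32 + sqrt(2)/8.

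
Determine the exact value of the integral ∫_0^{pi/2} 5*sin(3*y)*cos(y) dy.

Use the identity sin(3*y)cos(y) = [sin(4*y) + sin(2*y)]/2.
An antiderivative is F(y) = -5*cos(2*y)/4 - 5*cos(4*y)/8.
Then F(pi/2) - F(0) = (5/8) - (-15/8) = 5/2.

5/2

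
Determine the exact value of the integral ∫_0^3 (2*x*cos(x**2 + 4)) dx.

Let u = x**2 + 4, so du = 2*x dx. When x = 0, u = 4; when x = 3, u = 13.
The integral becomes ∫ cos(u) du from 4 to 13, with antiderivative sin(u).
Back in x: F(x) = sin(x**2 + 4).
Then F(3) - F(0) = (sin(13)) - (sin(4)) = sin(13) - sin(4).

sin(13) - sin(4)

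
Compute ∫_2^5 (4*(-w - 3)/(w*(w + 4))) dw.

-3*log(5) - log(3) + 4*log(2)

Factor the denominator: w**2 + 4*w = (w + 4)w.
Partial fractions: 4*(-w - 3)/(w*(w + 4)) = -1/(w + 4) - 3/w.
An antiderivative is F(w) = -3*log(w) - log(w + 4).
Then F(5) - F(2) = (-3*log(5) - 2*log(3)) - (-log(48)) = -3*log(5) - log(3) + 4*log(2).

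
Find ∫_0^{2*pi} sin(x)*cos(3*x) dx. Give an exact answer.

0

Use the identity sin(x)cos(3*x) = [sin(4*x) + sin(-2*x)]/2.
An antiderivative is F(x) = cos(2*x)/4 - cos(4*x)/8.
Then F(2*pi) - F(0) = (1/8) - (1/8) = 0.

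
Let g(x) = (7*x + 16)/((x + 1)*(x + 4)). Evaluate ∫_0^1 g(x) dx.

Factor the denominator: x**2 + 5*x + 4 = (x + 4)(x + 1).
Partial fractions: (7*x + 16)/((x + 1)*(x + 4)) = 4/(x + 4) + 3/(x + 1).
An antiderivative is F(x) = 3*log(x + 1) + 4*log(x + 4).
Then F(1) - F(0) = (3*log(2) + 4*log(5)) - (8*log(2)) = -5*log(2) + 4*log(5).

-5*log(2) + 4*log(5)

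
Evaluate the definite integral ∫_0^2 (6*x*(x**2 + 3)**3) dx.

Let u = x**2 + 3, so du = 2*x dx. When x = 0, u = 3; when x = 2, u = 7.
The integral becomes 3·∫ u**3 du from 3 to 7, with antiderivative 3*u**4/4.
Back in x: F(x) = 3*(x**2 + 3)**4/4.
Then F(2) - F(0) = (7203/4) - (243/4) = 1740.

1740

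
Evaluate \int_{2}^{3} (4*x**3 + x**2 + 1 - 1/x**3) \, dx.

5203/72

By the power rule, an antiderivative is F(x) = x**4 + x**3/3 + x + 1/(2*x**2).
Then F(3) - F(2) = (1675/18) - (499/24) = 5203/72.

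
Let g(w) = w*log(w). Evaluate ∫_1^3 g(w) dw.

Integrate by parts once (u = ln w, dv = w dw).
An antiderivative is F(w) = w**2*(2*log(w) - 1)/4.
Then F(3) - F(1) = (-9/4 + 9*log(3)/2) - (-1/4) = -2 + 9*log(3)/2.

-2 + 9*log(3)/2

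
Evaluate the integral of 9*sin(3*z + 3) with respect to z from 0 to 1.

3*cos(3) - 3*cos(6)

Let u = 3*z + 3, so du = 3 dz. When z = 0, u = 3; when z = 1, u = 6.
The integral becomes 3·∫ sin(u) du from 3 to 6, with antiderivative -3*cos(u).
Back in z: F(z) = -3*cos(3*z + 3).
Then F(1) - F(0) = (-3*cos(6)) - (-3*cos(3)) = 3*cos(3) - 3*cos(6).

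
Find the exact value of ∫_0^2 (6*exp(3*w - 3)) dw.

Let u = 3*w - 3, so du = 3 dw. When w = 0, u = -3; when w = 2, u = 3.
The integral becomes 2·∫ exp(u) du from -3 to 3, with antiderivative 2*exp(u).
Back in w: F(w) = 2*exp(3*w - 3).
Then F(2) - F(0) = (2*exp(3)) - (2*exp(-3)) = 4*sinh(3).

4*sinh(3)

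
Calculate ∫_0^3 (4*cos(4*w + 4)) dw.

Let u = 4*w + 4, so du = 4 dw. When w = 0, u = 4; when w = 3, u = 16.
The integral becomes ∫ cos(u) du from 4 to 16, with antiderivative sin(u).
Back in w: F(w) = sin(4*w + 4).
Then F(3) - F(0) = (sin(16)) - (sin(4)) = sin(16) - sin(4).

sin(16) - sin(4)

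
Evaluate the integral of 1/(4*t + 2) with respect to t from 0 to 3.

log(7)/4

An antiderivative is F(t) = log(4*t + 2)/4.
Then F(3) - F(0) = (log(14)/4) - (log(2)/4) = log(7)/4.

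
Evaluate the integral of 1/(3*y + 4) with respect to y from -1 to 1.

An antiderivative is F(y) = log(3*y + 4)/3.
Then F(1) - F(-1) = (log(7)/3) - (0) = log(7)/3.

log(7)/3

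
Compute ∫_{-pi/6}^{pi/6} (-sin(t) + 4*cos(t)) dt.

4

An antiderivative is F(t) = 4*sin(t) + cos(t).
Then F(pi/6) - F(-pi/6) = (sqrt(3)/2 + 2) - (-2 + sqrt(3)/2) = 4.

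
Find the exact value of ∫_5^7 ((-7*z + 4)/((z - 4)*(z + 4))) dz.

-4*log(11) + 5*log(3)

Factor the denominator: z**2 - 16 = (z + 4)(z - 4).
Partial fractions: (-7*z + 4)/((z - 4)*(z + 4)) = -4/(z + 4) - 3/(z - 4).
An antiderivative is F(z) = -3*log(z - 4) - 4*log(z + 4).
Then F(7) - F(5) = (-4*log(11) - 3*log(3)) - (-8*log(3)) = -4*log(11) + 5*log(3).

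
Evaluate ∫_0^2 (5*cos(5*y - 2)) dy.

sin(2) + sin(8)

Let u = 5*y - 2, so du = 5 dy. When y = 0, u = -2; when y = 2, u = 8.
The integral becomes ∫ cos(u) du from -2 to 8, with antiderivative sin(u).
Back in y: F(y) = sin(5*y - 2).
Then F(2) - F(0) = (sin(8)) - (-sin(2)) = sin(2) + sin(8).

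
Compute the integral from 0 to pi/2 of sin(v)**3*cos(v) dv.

1/4

Let u = sin(v), so du = cos(v) dv. When v = 0, u = 0; when v = pi/2, u = 1.
The integral becomes ∫ u**3 du from 0 to 1, with antiderivative u**4/4.
Back in v: F(v) = sin(v)**4/4.
Then F(pi/2) - F(0) = (1/4) - (0) = 1/4.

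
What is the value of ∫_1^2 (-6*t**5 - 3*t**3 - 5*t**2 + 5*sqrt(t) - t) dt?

By the power rule, an antiderivative is F(t) = -t**6 - 3*t**4/4 + 10*t**(3/2)/3 - 5*t**3/3 - t**2/2.
Then F(2) - F(1) = (-274/3 + 20*sqrt(2)/3) - (-7/12) = -363/4 + 20*sqrt(2)/3.

-363/4 + 20*sqrt(2)/3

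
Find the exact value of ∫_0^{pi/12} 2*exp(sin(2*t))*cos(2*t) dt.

Let u = sin(2*t), so du = 2*cos(2*t) dt. When t = 0, u = 0; when t = pi/12, u = 1/2.
The integral becomes ∫ exp(u) du from 0 to 1/2, with antiderivative exp(u).
Back in t: F(t) = exp(sin(2*t)).
Then F(pi/12) - F(0) = (exp(1/2)) - (1) = -1 + exp(1/2).

-1 + exp(1/2)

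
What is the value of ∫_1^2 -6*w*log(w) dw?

9/2 - 12*log(2)

Integrate by parts once (u = ln w, dv = -6*w dw).
An antiderivative is F(w) = -3*w**2*(2*log(w) - 1)/2.
Then F(2) - F(1) = (6 - 12*log(2)) - (3/2) = 9/2 - 12*log(2).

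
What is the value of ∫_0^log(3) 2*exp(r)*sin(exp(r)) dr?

Let u = exp(r), so du = exp(r) dr. When r = 0, u = 1; when r = log(3), u = 3.
The integral becomes 2·∫ sin(u) du from 1 to 3, with antiderivative -2*cos(u).
Back in r: F(r) = -2*cos(exp(r)).
Then F(log(3)) - F(0) = (-2*cos(3)) - (-2*cos(1)) = 2*cos(1) - 2*cos(3).

2*cos(1) - 2*cos(3)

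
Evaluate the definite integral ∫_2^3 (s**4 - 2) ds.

By the power rule, an antiderivative is F(s) = s**5/5 - 2*s.
Then F(3) - F(2) = (213/5) - (12/5) = 201/5.

201/5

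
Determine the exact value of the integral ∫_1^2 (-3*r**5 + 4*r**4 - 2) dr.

By the power rule, an antiderivative is F(r) = -r**6/2 + 4*r**5/5 - 2*r.
Then F(2) - F(1) = (-52/5) - (-17/10) = -87/10.

-87/10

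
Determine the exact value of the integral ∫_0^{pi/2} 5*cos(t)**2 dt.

5*pi/4

Use the identity cos^2(t) = (1 + cos(2*t))/2.
An antiderivative is F(t) = 5*t/2 + 5*sin(2*t)/4.
Then F(pi/2) - F(0) = (5*pi/4) - (0) = 5*pi/4.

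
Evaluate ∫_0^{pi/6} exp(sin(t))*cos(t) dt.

Let u = sin(t), so du = cos(t) dt. When t = 0, u = 0; when t = pi/6, u = 1/2.
The integral becomes ∫ exp(u) du from 0 to 1/2, with antiderivative exp(u).
Back in t: F(t) = exp(sin(t)).
Then F(pi/6) - F(0) = (exp(1/2)) - (1) = -1 + exp(1/2).

-1 + exp(1/2)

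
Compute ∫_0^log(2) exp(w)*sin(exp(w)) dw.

Let u = exp(w), so du = exp(w) dw. When w = 0, u = 1; when w = log(2), u = 2.
The integral becomes ∫ sin(u) du from 1 to 2, with antiderivative -cos(u).
Back in w: F(w) = -cos(exp(w)).
Then F(log(2)) - F(0) = (-cos(2)) - (-cos(1)) = -cos(2) + cos(1).

-cos(2) + cos(1)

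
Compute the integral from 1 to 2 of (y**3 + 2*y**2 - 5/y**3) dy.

157/24

By the power rule, an antiderivative is F(y) = y**4/4 + 2*y**3/3 + 5/(2*y**2).
Then F(2) - F(1) = (239/24) - (41/12) = 157/24.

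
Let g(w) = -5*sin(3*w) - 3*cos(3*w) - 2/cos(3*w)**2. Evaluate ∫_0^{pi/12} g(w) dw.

-7/3 + sqrt(2)/3

An antiderivative is F(w) = -sin(3*w) + 5*cos(3*w)/3 - 2*tan(3*w)/3.
Then F(pi/12) - F(0) = (-2/3 + sqrt(2)/3) - (5/3) = -7/3 + sqrt(2)/3.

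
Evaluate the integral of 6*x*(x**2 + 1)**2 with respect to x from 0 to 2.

Let u = x**2 + 1, so du = 2*x dx. When x = 0, u = 1; when x = 2, u = 5.
The integral becomes 3·∫ u**2 du from 1 to 5, with antiderivative u**3.
Back in x: F(x) = (x**2 + 1)**3.
Then F(2) - F(0) = (125) - (1) = 124.

124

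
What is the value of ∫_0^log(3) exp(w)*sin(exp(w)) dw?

cos(1) - cos(3)

Let u = exp(w), so du = exp(w) dw. When w = 0, u = 1; when w = log(3), u = 3.
The integral becomes ∫ sin(u) du from 1 to 3, with antiderivative -cos(u).
Back in w: F(w) = -cos(exp(w)).
Then F(log(3)) - F(0) = (-cos(3)) - (-cos(1)) = cos(1) - cos(3).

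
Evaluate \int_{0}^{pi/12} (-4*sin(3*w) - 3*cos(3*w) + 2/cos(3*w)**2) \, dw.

-2/3 + sqrt(2)/6

An antiderivative is F(w) = -sin(3*w) + 4*cos(3*w)/3 + 2*tan(3*w)/3.
Then F(pi/12) - F(0) = (sqrt(2)/6 + 2/3) - (4/3) = -2/3 + sqrt(2)/6.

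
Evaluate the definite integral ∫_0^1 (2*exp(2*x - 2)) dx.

Let u = 2*x - 2, so du = 2 dx. When x = 0, u = -2; when x = 1, u = 0.
The integral becomes ∫ exp(u) du from -2 to 0, with antiderivative exp(u).
Back in x: F(x) = exp(2*x - 2).
Then F(1) - F(0) = (1) - (exp(-2)) = 1 - exp(-2).

1 - exp(-2)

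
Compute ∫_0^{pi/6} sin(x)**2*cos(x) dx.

Let u = sin(x), so du = cos(x) dx. When x = 0, u = 0; when x = pi/6, u = 1/2.
The integral becomes ∫ u**2 du from 0 to 1/2, with antiderivative u**3/3.
Back in x: F(x) = sin(x)**3/3.
Then F(pi/6) - F(0) = (1/24) - (0) = 1/24.

1/24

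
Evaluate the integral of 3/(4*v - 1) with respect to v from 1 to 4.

An antiderivative is F(v) = 3*log(4*v - 1)/4.
Then F(4) - F(1) = (3*log(15)/4) - (3*log(3)/4) = 3*log(5)/4.

3*log(5)/4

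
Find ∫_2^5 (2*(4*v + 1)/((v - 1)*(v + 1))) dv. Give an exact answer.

Factor the denominator: v**2 - 1 = (v + 1)(v - 1).
Partial fractions: 2*(4*v + 1)/((v - 1)*(v + 1)) = 3/(v + 1) + 5/(v - 1).
An antiderivative is F(v) = 5*log(v - 1) + 3*log(v + 1).
Then F(5) - F(2) = (3*log(3) + 13*log(2)) - (log(27)) = 13*log(2).

13*log(2)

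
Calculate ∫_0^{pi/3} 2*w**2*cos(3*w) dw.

-4*pi/27

Integrate by parts twice (u = w^2, dv = 2*cos(3*w) dw).
An antiderivative is F(w) = 2*w**2*sin(3*w)/3 + 4*w*cos(3*w)/9 - 4*sin(3*w)/27.
Then F(pi/3) - F(0) = (-4*pi/27) - (0) = -4*pi/27.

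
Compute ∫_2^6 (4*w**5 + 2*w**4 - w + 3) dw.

By the power rule, an antiderivative is F(w) = 2*w**6/3 + 2*w**5/5 - w**2/2 + 3*w.
Then F(6) - F(2) = (171072/5) - (892/15) = 512324/15.

512324/15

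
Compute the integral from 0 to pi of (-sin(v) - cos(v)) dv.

-2

An antiderivative is F(v) = -sin(v) + cos(v).
Then F(pi) - F(0) = (-1) - (1) = -2.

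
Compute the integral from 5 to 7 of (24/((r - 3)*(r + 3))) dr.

-4*log(5) + 12*log(2)

Factor the denominator: r**2 - 9 = (r + 3)(r - 3).
Partial fractions: 24/((r - 3)*(r + 3)) = -4/(r + 3) + 4/(r - 3).
An antiderivative is F(r) = 4*log(r - 3) - 4*log(r + 3).
Then F(7) - F(5) = (-4*log(5) + 4*log(2)) - (-8*log(2)) = -4*log(5) + 12*log(2).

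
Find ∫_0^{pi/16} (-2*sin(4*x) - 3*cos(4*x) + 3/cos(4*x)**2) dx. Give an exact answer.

An antiderivative is F(x) = -3*sin(4*x)/4 + cos(4*x)/2 + 3*tan(4*x)/4.
Then F(pi/16) - F(0) = (3/4 - sqrt(2)/8) - (1/2) = 1/4 - sqrt(2)/8.

1/4 - sqrt(2)/8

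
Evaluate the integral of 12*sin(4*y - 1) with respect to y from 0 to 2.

-3*cos(7) + 3*cos(1)

Let u = 4*y - 1, so du = 4 dy. When y = 0, u = -1; when y = 2, u = 7.
The integral becomes 3·∫ sin(u) du from -1 to 7, with antiderivative -3*cos(u).
Back in y: F(y) = -3*cos(4*y - 1).
Then F(2) - F(0) = (-3*cos(7)) - (-3*cos(1)) = -3*cos(7) + 3*cos(1).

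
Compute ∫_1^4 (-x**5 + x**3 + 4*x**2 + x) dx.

-2109/4

By the power rule, an antiderivative is F(x) = -x**6/6 + x**4/4 + 4*x**3/3 + x**2/2.
Then F(4) - F(1) = (-1576/3) - (23/12) = -2109/4.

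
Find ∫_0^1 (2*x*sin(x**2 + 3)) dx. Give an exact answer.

cos(3) - cos(4)

Let u = x**2 + 3, so du = 2*x dx. When x = 0, u = 3; when x = 1, u = 4.
The integral becomes ∫ sin(u) du from 3 to 4, with antiderivative -cos(u).
Back in x: F(x) = -cos(x**2 + 3).
Then F(1) - F(0) = (-cos(4)) - (-cos(3)) = cos(3) - cos(4).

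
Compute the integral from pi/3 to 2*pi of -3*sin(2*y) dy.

9/4

An antiderivative is F(y) = 3*cos(2*y)/2.
Then F(2*pi) - F(pi/3) = (3/2) - (-3/4) = 9/4.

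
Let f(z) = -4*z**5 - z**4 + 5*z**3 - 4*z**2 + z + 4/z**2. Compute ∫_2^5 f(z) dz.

By the power rule, an antiderivative is F(z) = -2*z**6/3 - z**5/5 + 5*z**4/4 - 4*z**3/3 + z**2/2 - 4/z.
Then F(5) - F(2) = (-624923/60) - (-596/15) = -207513/20.

-207513/20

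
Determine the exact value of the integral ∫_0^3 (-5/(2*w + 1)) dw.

-5*log(7)/2

An antiderivative is F(w) = -5*log(2*w + 1)/2.
Then F(3) - F(0) = (-5*log(7)/2) - (0) = -5*log(7)/2.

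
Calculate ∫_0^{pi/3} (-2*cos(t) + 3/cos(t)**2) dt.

2*sqrt(3)

An antiderivative is F(t) = -2*sin(t) + 3*tan(t).
Then F(pi/3) - F(0) = (2*sqrt(3)) - (0) = 2*sqrt(3).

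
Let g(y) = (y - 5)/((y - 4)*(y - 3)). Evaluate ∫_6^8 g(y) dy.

log(25/18)

Factor the denominator: y**2 - 7*y + 12 = (y - 3)(y - 4).
Partial fractions: (y - 5)/((y - 4)*(y - 3)) = 2/(y - 3) - 1/(y - 4).
An antiderivative is F(y) = -log(y - 4) + 2*log(y - 3).
Then F(8) - F(6) = (log(25/4)) - (log(9/2)) = log(25/18).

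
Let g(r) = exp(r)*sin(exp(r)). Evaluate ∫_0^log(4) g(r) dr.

Let u = exp(r), so du = exp(r) dr. When r = 0, u = 1; when r = log(4), u = 4.
The integral becomes ∫ sin(u) du from 1 to 4, with antiderivative -cos(u).
Back in r: F(r) = -cos(exp(r)).
Then F(log(4)) - F(0) = (-cos(4)) - (-cos(1)) = cos(1) - cos(4).

cos(1) - cos(4)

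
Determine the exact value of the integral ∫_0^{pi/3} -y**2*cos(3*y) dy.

Integrate by parts twice (u = y^2, dv = -cos(3*y) dy).
An antiderivative is F(y) = -y**2*sin(3*y)/3 - 2*y*cos(3*y)/9 + 2*sin(3*y)/27.
Then F(pi/3) - F(0) = (2*pi/27) - (0) = 2*pi/27.

2*pi/27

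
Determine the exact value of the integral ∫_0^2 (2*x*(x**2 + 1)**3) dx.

Let u = x**2 + 1, so du = 2*x dx. When x = 0, u = 1; when x = 2, u = 5.
The integral becomes ∫ u**3 du from 1 to 5, with antiderivative u**4/4.
Back in x: F(x) = (x**2 + 1)**4/4.
Then F(2) - F(0) = (625/4) - (1/4) = 156.

156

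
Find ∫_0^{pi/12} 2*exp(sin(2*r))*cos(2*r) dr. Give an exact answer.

-1 + exp(1/2)

Let u = sin(2*r), so du = 2*cos(2*r) dr. When r = 0, u = 0; when r = pi/12, u = 1/2.
The integral becomes ∫ exp(u) du from 0 to 1/2, with antiderivative exp(u).
Back in r: F(r) = exp(sin(2*r)).
Then F(pi/12) - F(0) = (exp(1/2)) - (1) = -1 + exp(1/2).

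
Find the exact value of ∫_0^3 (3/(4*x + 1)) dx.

An antiderivative is F(x) = 3*log(4*x + 1)/4.
Then F(3) - F(0) = (3*log(13)/4) - (0) = 3*log(13)/4.

3*log(13)/4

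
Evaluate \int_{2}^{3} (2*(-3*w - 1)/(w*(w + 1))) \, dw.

Factor the denominator: w**2 + w = (w + 1)w.
Partial fractions: 2*(-3*w - 1)/(w*(w + 1)) = -4/(w + 1) - 2/w.
An antiderivative is F(w) = -2*log(w) - 4*log(w + 1).
Then F(3) - F(2) = (-8*log(2) - 2*log(3)) - (-4*log(3) - 2*log(2)) = log(9/64).

log(9/64)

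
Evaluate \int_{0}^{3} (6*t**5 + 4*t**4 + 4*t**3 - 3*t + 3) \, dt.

By the power rule, an antiderivative is F(t) = t**6 + 4*t**5/5 + t**4 - 3*t**2/2 + 3*t.
Then F(3) - F(0) = (9999/10) - (0) = 9999/10.

9999/10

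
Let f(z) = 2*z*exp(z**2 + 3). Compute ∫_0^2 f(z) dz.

-exp(3) + exp(7)

Let u = z**2 + 3, so du = 2*z dz. When z = 0, u = 3; when z = 2, u = 7.
The integral becomes ∫ exp(u) du from 3 to 7, with antiderivative exp(u).
Back in z: F(z) = exp(z**2 + 3).
Then F(2) - F(0) = (exp(7)) - (exp(3)) = -exp(3) + exp(7).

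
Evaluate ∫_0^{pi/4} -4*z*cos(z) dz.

-2*sqrt(2) - sqrt(2)*pi/2 + 4

Integrate by parts once (u = z, dv = -4*cos(z) dz).
An antiderivative is F(z) = -4*z*sin(z) - 4*cos(z).
Then F(pi/4) - F(0) = (sqrt(2)*(-4 - pi)/2) - (-4) = -2*sqrt(2) - sqrt(2)*pi/2 + 4.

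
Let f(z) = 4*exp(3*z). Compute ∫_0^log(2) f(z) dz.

Let u = exp(z), so du = exp(z) dz. When z = 0, u = 1; when z = log(2), u = 2.
The integral becomes 4·∫ u**2 du from 1 to 2, with antiderivative 4*u**3/3.
Back in z: F(z) = 4*exp(3*z)/3.
Then F(log(2)) - F(0) = (32/3) - (4/3) = 28/3.

28/3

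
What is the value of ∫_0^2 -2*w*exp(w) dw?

Integrate by parts once (u = w, dv = -2*exp(w) dw).
An antiderivative is F(w) = (-2*w + 2)*exp(w).
Then F(2) - F(0) = (-2*exp(2)) - (2) = -2*exp(2) - 2.

-2*exp(2) - 2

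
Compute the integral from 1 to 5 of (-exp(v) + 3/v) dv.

-exp(5) + exp(1) + 3*log(5)

An antiderivative is F(v) = -exp(v) + 3*log(v).
Then F(5) - F(1) = (-exp(5) + 3*log(5)) - (-exp(1)) = -exp(5) + exp(1) + 3*log(5).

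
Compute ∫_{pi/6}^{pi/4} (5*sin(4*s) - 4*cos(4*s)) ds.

5/8 + sqrt(3)/2

An antiderivative is F(s) = -sin(4*s) - 5*cos(4*s)/4.
Then F(pi/4) - F(pi/6) = (5/4) - (5/8 - sqrt(3)/2) = 5/8 + sqrt(3)/2.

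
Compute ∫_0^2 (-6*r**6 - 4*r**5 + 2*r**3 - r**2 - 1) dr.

By the power rule, an antiderivative is F(r) = -6*r**7/7 - 2*r**6/3 + r**4/2 - r**3/3 - r.
Then F(2) - F(0) = (-3130/21) - (0) = -3130/21.

-3130/21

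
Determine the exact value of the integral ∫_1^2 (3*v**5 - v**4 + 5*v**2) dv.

By the power rule, an antiderivative is F(v) = v**6/2 - v**5/5 + 5*v**3/3.
Then F(2) - F(1) = (584/15) - (59/30) = 1109/30.

1109/30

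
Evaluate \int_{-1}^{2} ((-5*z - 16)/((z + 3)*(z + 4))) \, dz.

Factor the denominator: z**2 + 7*z + 12 = (z + 4)(z + 3).
Partial fractions: (-5*z - 16)/((z + 3)*(z + 4)) = -4/(z + 4) - 1/(z + 3).
An antiderivative is F(z) = -log(z + 3) - 4*log(z + 4).
Then F(2) - F(-1) = (-4*log(3) - 4*log(2) - log(5)) - (-4*log(3) - log(2)) = -log(40).

-log(40)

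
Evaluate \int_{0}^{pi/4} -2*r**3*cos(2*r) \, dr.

-3/4 - pi**3/64 + 3*pi/8

Integrate by parts 3 times (u = r^3, dv = -2*cos(2*r) dr).
An antiderivative is F(r) = -r**3*sin(2*r) - 3*r**2*cos(2*r)/2 + 3*r*sin(2*r)/2 + 3*cos(2*r)/4.
Then F(pi/4) - F(0) = (pi*(24 - pi**2)/64) - (3/4) = -3/4 - pi**3/64 + 3*pi/8.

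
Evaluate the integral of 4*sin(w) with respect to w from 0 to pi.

8

An antiderivative is F(w) = -4*cos(w).
Then F(pi) - F(0) = (4) - (-4) = 8.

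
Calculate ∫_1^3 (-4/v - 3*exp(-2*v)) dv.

-4*log(3) - 3*exp(-2)/2 + 3*exp(-6)/2

An antiderivative is F(v) = -4*log(v) + 3*exp(-2*v)/2.
Then F(3) - F(1) = (-4*log(3) + 3*exp(-6)/2) - (3*exp(-2)/2) = -4*log(3) - 3*exp(-2)/2 + 3*exp(-6)/2.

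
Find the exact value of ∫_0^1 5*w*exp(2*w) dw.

Integrate by parts once (u = w, dv = 5*exp(2*w) dw).
An antiderivative is F(w) = (10*w - 5)*exp(2*w)/4.
Then F(1) - F(0) = (5*exp(2)/4) - (-5/4) = 5/4 + 5*exp(2)/4.

5/4 + 5*exp(2)/4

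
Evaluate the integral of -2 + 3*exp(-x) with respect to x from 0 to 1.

An antiderivative is F(x) = -2*x - 3*exp(-x).
Then F(1) - F(0) = (-2 - 3*exp(-1)) - (-3) = 1 - 3*exp(-1).

1 - 3*exp(-1)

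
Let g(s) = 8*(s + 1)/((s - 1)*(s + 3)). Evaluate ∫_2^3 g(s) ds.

Factor the denominator: s**2 + 2*s - 3 = (s + 3)(s - 1).
Partial fractions: 8*(s + 1)/((s - 1)*(s + 3)) = 4/(s + 3) + 4/(s - 1).
An antiderivative is F(s) = 4*log(s - 1) + 4*log(s + 3).
Then F(3) - F(2) = (4*log(3) + 8*log(2)) - (4*log(5)) = -4*log(5) + 4*log(3) + 8*log(2).

-4*log(5) + 4*log(3) + 8*log(2)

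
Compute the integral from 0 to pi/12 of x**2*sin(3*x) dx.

-2/27 - sqrt(2)*pi**2/864 + sqrt(2)*pi/108 + sqrt(2)/27

Integrate by parts twice (u = x^2, dv = sin(3*x) dx).
An antiderivative is F(x) = -x**2*cos(3*x)/3 + 2*x*sin(3*x)/9 + 2*cos(3*x)/27.
Then F(pi/12) - F(0) = (sqrt(2)*(-pi**2 + 8*pi + 32)/864) - (2/27) = -2/27 - sqrt(2)*pi**2/864 + sqrt(2)*pi/108 + sqrt(2)/27.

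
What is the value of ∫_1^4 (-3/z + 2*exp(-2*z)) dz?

An antiderivative is F(z) = -3*log(z) - exp(-2*z).
Then F(4) - F(1) = (-6*log(2) - exp(-8)) - (-exp(-2)) = -6*log(2) - exp(-8) + exp(-2).

-6*log(2) - exp(-8) + exp(-2)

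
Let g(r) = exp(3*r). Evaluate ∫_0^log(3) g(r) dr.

Let u = exp(r), so du = exp(r) dr. When r = 0, u = 1; when r = log(3), u = 3.
The integral becomes ∫ u**2 du from 1 to 3, with antiderivative u**3/3.
Back in r: F(r) = exp(3*r)/3.
Then F(log(3)) - F(0) = (9) - (1/3) = 26/3.

26/3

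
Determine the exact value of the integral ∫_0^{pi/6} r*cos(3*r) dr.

-1/9 + pi/18

Integrate by parts once (u = r, dv = cos(3*r) dr).
An antiderivative is F(r) = r*sin(3*r)/3 + cos(3*r)/9.
Then F(pi/6) - F(0) = (pi/18) - (1/9) = -1/9 + pi/18.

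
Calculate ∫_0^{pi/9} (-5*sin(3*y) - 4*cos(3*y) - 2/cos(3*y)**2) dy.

An antiderivative is F(y) = -4*sin(3*y)/3 + 5*cos(3*y)/3 - 2*tan(3*y)/3.
Then F(pi/9) - F(0) = (5/6 - 4*sqrt(3)/3) - (5/3) = -4*sqrt(3)/3 - 5/6.

-4*sqrt(3)/3 - 5/6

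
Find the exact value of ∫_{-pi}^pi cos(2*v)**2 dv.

pi

Use the identity cos^2(2*v) = (1 + cos(4*v))/2.
An antiderivative is F(v) = v/2 + sin(4*v)/8.
Then F(pi) - F(-pi) = (pi/2) - (-pi/2) = pi.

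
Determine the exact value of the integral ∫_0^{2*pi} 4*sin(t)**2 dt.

Use the identity sin^2(t) = (1 - cos(2*t))/2.
An antiderivative is F(t) = 2*t - sin(2*t).
Then F(2*pi) - F(0) = (4*pi) - (0) = 4*pi.

4*pi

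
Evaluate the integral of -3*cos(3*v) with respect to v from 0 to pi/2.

1

An antiderivative is F(v) = -sin(3*v).
Then F(pi/2) - F(0) = (1) - (0) = 1.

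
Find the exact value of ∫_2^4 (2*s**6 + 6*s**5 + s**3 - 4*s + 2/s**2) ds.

By the power rule, an antiderivative is F(s) = 2*s**7/7 + s**6 + s**4/4 - 2*s**2 - 2/s.
Then F(4) - F(2) = (123321/14) - (669/7) = 121983/14.

121983/14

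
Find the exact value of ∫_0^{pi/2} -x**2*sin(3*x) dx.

Integrate by parts twice (u = x^2, dv = -sin(3*x) dx).
An antiderivative is F(x) = x**2*cos(3*x)/3 - 2*x*sin(3*x)/9 - 2*cos(3*x)/27.
Then F(pi/2) - F(0) = (pi/9) - (-2/27) = 2/27 + pi/9.

2/27 + pi/9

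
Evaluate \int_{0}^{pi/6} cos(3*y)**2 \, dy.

pi/12

Use the identity cos^2(3*y) = (1 + cos(6*y))/2.
An antiderivative is F(y) = y/2 + sin(6*y)/12.
Then F(pi/6) - F(0) = (pi/12) - (0) = pi/12.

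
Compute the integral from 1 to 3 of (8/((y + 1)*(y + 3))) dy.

Factor the denominator: y**2 + 4*y + 3 = (y + 3)(y + 1).
Partial fractions: 8/((y + 1)*(y + 3)) = -4/(y + 3) + 4/(y + 1).
An antiderivative is F(y) = 4*log(y + 1) - 4*log(y + 3).
Then F(3) - F(1) = (log(16/81)) - (-log(16)) = -4*log(3) + 8*log(2).

-4*log(3) + 8*log(2)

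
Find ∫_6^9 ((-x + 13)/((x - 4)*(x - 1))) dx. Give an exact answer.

Factor the denominator: x**2 - 5*x + 4 = (x - 1)(x - 4).
Partial fractions: (-x + 13)/((x - 4)*(x - 1)) = -4/(x - 1) + 3/(x - 4).
An antiderivative is F(x) = 3*log(x - 4) - 4*log(x - 1).
Then F(9) - F(6) = (-12*log(2) + 3*log(5)) - (-4*log(5) + 3*log(2)) = -15*log(2) + 7*log(5).

-15*log(2) + 7*log(5)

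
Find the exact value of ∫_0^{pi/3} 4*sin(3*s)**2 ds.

Use the identity sin^2(3*s) = (1 - cos(6*s))/2.
An antiderivative is F(s) = 2*s - sin(6*s)/3.
Then F(pi/3) - F(0) = (2*pi/3) - (0) = 2*pi/3.

2*pi/3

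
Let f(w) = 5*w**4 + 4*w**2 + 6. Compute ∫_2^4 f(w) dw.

3236/3

By the power rule, an antiderivative is F(w) = w**5 + 4*w**3/3 + 6*w.
Then F(4) - F(2) = (3400/3) - (164/3) = 3236/3.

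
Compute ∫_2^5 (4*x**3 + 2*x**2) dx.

687

By the power rule, an antiderivative is F(x) = x**4 + 2*x**3/3.
Then F(5) - F(2) = (2125/3) - (64/3) = 687.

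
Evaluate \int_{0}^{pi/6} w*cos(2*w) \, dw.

-1/8 + sqrt(3)*pi/24

Integrate by parts once (u = w, dv = cos(2*w) dw).
An antiderivative is F(w) = w*sin(2*w)/2 + cos(2*w)/4.
Then F(pi/6) - F(0) = (1/8 + sqrt(3)*pi/24) - (1/4) = -1/8 + sqrt(3)*pi/24.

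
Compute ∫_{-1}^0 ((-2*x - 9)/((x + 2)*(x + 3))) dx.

Factor the denominator: x**2 + 5*x + 6 = (x + 3)(x + 2).
Partial fractions: (-2*x - 9)/((x + 2)*(x + 3)) = 3/(x + 3) - 5/(x + 2).
An antiderivative is F(x) = -5*log(x + 2) + 3*log(x + 3).
Then F(0) - F(-1) = (log(27/32)) - (log(8)) = -8*log(2) + 3*log(3).

-8*log(2) + 3*log(3)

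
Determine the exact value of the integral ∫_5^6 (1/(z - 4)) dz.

log(2)

An antiderivative is F(z) = log(z - 4).
Then F(6) - F(5) = (log(2)) - (0) = log(2).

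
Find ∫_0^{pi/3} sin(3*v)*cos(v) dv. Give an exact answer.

9/16

Use the identity sin(3*v)cos(v) = [sin(4*v) + sin(2*v)]/2.
An antiderivative is F(v) = -cos(2*v)/4 - cos(4*v)/8.
Then F(pi/3) - F(0) = (3/16) - (-3/8) = 9/16.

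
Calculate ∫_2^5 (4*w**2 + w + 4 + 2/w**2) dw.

By the power rule, an antiderivative is F(w) = 4*w**3/3 + w**2/2 + 4*w - 2/w.
Then F(5) - F(2) = (5963/30) - (59/3) = 1791/10.

1791/10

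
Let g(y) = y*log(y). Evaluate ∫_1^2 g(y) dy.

-3/4 + log(4)

Integrate by parts once (u = ln y, dv = y dy).
An antiderivative is F(y) = y**2*(2*log(y) - 1)/4.
Then F(2) - F(1) = (-1 + log(4)) - (-1/4) = -3/4 + log(4).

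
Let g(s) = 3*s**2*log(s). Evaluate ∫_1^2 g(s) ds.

Integrate by parts once (u = ln s, dv = 3*s**2 ds).
An antiderivative is F(s) = s**3*(3*log(s) - 1)/3.
Then F(2) - F(1) = (-8/3 + 8*log(2)) - (-1/3) = -7/3 + 8*log(2).

-7/3 + 8*log(2)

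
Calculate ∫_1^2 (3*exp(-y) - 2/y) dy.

-2*log(2) - 3*exp(-2) + 3*exp(-1)

An antiderivative is F(y) = -2*log(y) - 3*exp(-y).
Then F(2) - F(1) = (-2*log(2) - 3*exp(-2)) - (-3*exp(-1)) = -2*log(2) - 3*exp(-2) + 3*exp(-1).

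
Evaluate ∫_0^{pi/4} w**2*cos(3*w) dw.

sqrt(2)*(-24*pi - 32 + 9*pi**2)/864

Integrate by parts twice (u = w^2, dv = cos(3*w) dw).
An antiderivative is F(w) = w**2*sin(3*w)/3 + 2*w*cos(3*w)/9 - 2*sin(3*w)/27.
Then F(pi/4) - F(0) = (sqrt(2)*(-24*pi - 32 + 9*pi**2)/864) - (0) = sqrt(2)*(-24*pi - 32 + 9*pi**2)/864.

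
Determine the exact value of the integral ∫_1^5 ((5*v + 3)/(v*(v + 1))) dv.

Factor the denominator: v**2 + v = (v + 1)v.
Partial fractions: (5*v + 3)/(v*(v + 1)) = 2/(v + 1) + 3/v.
An antiderivative is F(v) = 3*log(v) + 2*log(v + 1).
Then F(5) - F(1) = (2*log(2) + 2*log(3) + 3*log(5)) - (log(4)) = 2*log(3) + 3*log(5).

2*log(3) + 3*log(5)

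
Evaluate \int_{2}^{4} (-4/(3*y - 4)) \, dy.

An antiderivative is F(y) = -4*log(3*y - 4)/3.
Then F(4) - F(2) = (-log(16)) - (-4*log(2)/3) = -8*log(2)/3.

-8*log(2)/3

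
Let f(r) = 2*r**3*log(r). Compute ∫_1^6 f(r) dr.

Integrate by parts once (u = ln r, dv = 2*r**3 dr).
An antiderivative is F(r) = r**4*(4*log(r) - 1)/8.
Then F(6) - F(1) = (-162 + 648*log(2) + 648*log(3)) - (-1/8) = -1295/8 + 648*log(2) + 648*log(3).

-1295/8 + 648*log(2) + 648*log(3)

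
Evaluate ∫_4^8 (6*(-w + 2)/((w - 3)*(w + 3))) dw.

Factor the denominator: w**2 - 9 = (w + 3)(w - 3).
Partial fractions: 6*(-w + 2)/((w - 3)*(w + 3)) = -5/(w + 3) - 1/(w - 3).
An antiderivative is F(w) = -log(w - 3) - 5*log(w + 3).
Then F(8) - F(4) = (-5*log(11) - log(5)) - (-5*log(7)) = -5*log(11) - log(5) + 5*log(7).

-5*log(11) - log(5) + 5*log(7)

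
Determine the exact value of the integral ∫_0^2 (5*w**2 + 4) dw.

By the power rule, an antiderivative is F(w) = 5*w**3/3 + 4*w.
Then F(2) - F(0) = (64/3) - (0) = 64/3.

64/3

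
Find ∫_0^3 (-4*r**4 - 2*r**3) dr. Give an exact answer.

By the power rule, an antiderivative is F(r) = -4*r**5/5 - r**4/2.
Then F(3) - F(0) = (-2349/10) - (0) = -2349/10.

-2349/10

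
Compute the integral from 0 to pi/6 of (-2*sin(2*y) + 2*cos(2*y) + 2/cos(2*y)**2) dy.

An antiderivative is F(y) = sin(2*y) + cos(2*y) + tan(2*y).
Then F(pi/6) - F(0) = (1/2 + 3*sqrt(3)/2) - (1) = -1/2 + 3*sqrt(3)/2.

-1/2 + 3*sqrt(3)/2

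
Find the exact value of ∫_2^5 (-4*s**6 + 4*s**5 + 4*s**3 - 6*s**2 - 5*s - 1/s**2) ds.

-1185573/35

By the power rule, an antiderivative is F(s) = -4*s**7/7 + 2*s**6/3 + s**4 - 2*s**3 - 5*s**2/2 + 1/s.
Then F(5) - F(2) = (-7121833/210) - (-1679/42) = -1185573/35.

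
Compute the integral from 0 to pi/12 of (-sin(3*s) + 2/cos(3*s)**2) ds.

sqrt(2)/6 + 1/3

An antiderivative is F(s) = cos(3*s)/3 + 2*tan(3*s)/3.
Then F(pi/12) - F(0) = (sqrt(2)/6 + 2/3) - (1/3) = sqrt(2)/6 + 1/3.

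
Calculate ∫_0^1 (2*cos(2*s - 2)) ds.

sin(2)

Let u = 2*s - 2, so du = 2 ds. When s = 0, u = -2; when s = 1, u = 0.
The integral becomes ∫ cos(u) du from -2 to 0, with antiderivative sin(u).
Back in s: F(s) = sin(2*s - 2).
Then F(1) - F(0) = (0) - (-sin(2)) = sin(2).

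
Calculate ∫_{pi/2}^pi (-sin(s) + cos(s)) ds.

-2

An antiderivative is F(s) = sin(s) + cos(s).
Then F(pi) - F(pi/2) = (-1) - (1) = -2.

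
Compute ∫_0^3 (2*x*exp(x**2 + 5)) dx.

-exp(5) + exp(14)

Let u = x**2 + 5, so du = 2*x dx. When x = 0, u = 5; when x = 3, u = 14.
The integral becomes ∫ exp(u) du from 5 to 14, with antiderivative exp(u).
Back in x: F(x) = exp(x**2 + 5).
Then F(3) - F(0) = (exp(14)) - (exp(5)) = -exp(5) + exp(14).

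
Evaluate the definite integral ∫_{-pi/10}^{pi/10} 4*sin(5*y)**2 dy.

Use the identity sin^2(5*y) = (1 - cos(10*y))/2.
An antiderivative is F(y) = 2*y - sin(10*y)/5.
Then F(pi/10) - F(-pi/10) = (pi/5) - (-pi/5) = 2*pi/5.

2*pi/5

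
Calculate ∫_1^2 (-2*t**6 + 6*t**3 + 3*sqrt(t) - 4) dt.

By the power rule, an antiderivative is F(t) = -2*t**7/7 + 3*t**4/2 + 2*t**(3/2) - 4*t.
Then F(2) - F(1) = (-144/7 + 4*sqrt(2)) - (-11/14) = -277/14 + 4*sqrt(2).

-277/14 + 4*sqrt(2)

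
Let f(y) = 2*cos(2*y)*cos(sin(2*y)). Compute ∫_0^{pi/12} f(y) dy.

Let u = sin(2*y), so du = 2*cos(2*y) dy. When y = 0, u = 0; when y = pi/12, u = 1/2.
The integral becomes ∫ cos(u) du from 0 to 1/2, with antiderivative sin(u).
Back in y: F(y) = sin(sin(2*y)).
Then F(pi/12) - F(0) = (sin(1/2)) - (0) = sin(1/2).

sin(1/2)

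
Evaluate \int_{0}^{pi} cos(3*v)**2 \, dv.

pi/2

Use the identity cos^2(3*v) = (1 + cos(6*v))/2.
An antiderivative is F(v) = v/2 + sin(6*v)/12.
Then F(pi) - F(0) = (pi/2) - (0) = pi/2.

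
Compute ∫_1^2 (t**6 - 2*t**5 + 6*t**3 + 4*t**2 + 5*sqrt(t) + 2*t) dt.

By the power rule, an antiderivative is F(t) = t**7/7 - t**6/3 + 3*t**4/2 + 10*t**(3/2)/3 + 4*t**3/3 + t**2.
Then F(2) - F(1) = (20*sqrt(2)/3 + 748/21) - (293/42) = 20*sqrt(2)/3 + 401/14.

20*sqrt(2)/3 + 401/14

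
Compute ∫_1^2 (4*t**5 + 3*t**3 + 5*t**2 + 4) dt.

By the power rule, an antiderivative is F(t) = 2*t**6/3 + 3*t**4/4 + 5*t**3/3 + 4*t.
Then F(2) - F(1) = (76) - (85/12) = 827/12.

827/12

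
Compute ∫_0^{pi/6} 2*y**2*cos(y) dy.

-2 + pi**2/36 + sqrt(3)*pi/3

Integrate by parts twice (u = y^2, dv = 2*cos(y) dy).
An antiderivative is F(y) = 2*y**2*sin(y) + 4*y*cos(y) - 4*sin(y).
Then F(pi/6) - F(0) = (-2 + pi**2/36 + sqrt(3)*pi/3) - (0) = -2 + pi**2/36 + sqrt(3)*pi/3.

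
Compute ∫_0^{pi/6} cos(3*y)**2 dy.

Use the identity cos^2(3*y) = (1 + cos(6*y))/2.
An antiderivative is F(y) = y/2 + sin(6*y)/12.
Then F(pi/6) - F(0) = (pi/12) - (0) = pi/12.

pi/12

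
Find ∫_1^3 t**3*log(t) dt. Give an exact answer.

-5 + 81*log(3)/4

Integrate by parts once (u = ln t, dv = t**3 dt).
An antiderivative is F(t) = t**4*(4*log(t) - 1)/16.
Then F(3) - F(1) = (-81/16 + 81*log(3)/4) - (-1/16) = -5 + 81*log(3)/4.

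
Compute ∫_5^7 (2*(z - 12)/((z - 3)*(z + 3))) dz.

Factor the denominator: z**2 - 9 = (z + 3)(z - 3).
Partial fractions: 2*(z - 12)/((z - 3)*(z + 3)) = 5/(z + 3) - 3/(z - 3).
An antiderivative is F(z) = -3*log(z - 3) + 5*log(z + 3).
Then F(7) - F(5) = (-log(2) + 5*log(5)) - (12*log(2)) = -13*log(2) + 5*log(5).

-13*log(2) + 5*log(5)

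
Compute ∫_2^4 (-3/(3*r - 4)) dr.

An antiderivative is F(r) = -log(3*r - 4).
Then F(4) - F(2) = (-log(8)) - (-log(2)) = -log(4).

-log(4)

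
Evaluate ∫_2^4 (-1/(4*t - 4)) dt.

An antiderivative is F(t) = -log(4*t - 4)/4.
Then F(4) - F(2) = (-log(12)/4) - (-log(2)/2) = -log(3)/4.

-log(3)/4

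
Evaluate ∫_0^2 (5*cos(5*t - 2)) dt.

sin(2) + sin(8)

Let u = 5*t - 2, so du = 5 dt. When t = 0, u = -2; when t = 2, u = 8.
The integral becomes ∫ cos(u) du from -2 to 8, with antiderivative sin(u).
Back in t: F(t) = sin(5*t - 2).
Then F(2) - F(0) = (sin(8)) - (-sin(2)) = sin(2) + sin(8).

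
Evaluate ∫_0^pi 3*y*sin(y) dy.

3*pi

Integrate by parts once (u = y, dv = 3*sin(y) dy).
An antiderivative is F(y) = -3*y*cos(y) + 3*sin(y).
Then F(pi) - F(0) = (3*pi) - (0) = 3*pi.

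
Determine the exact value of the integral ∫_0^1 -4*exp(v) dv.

4 - 4*E

An antiderivative is F(v) = -4*exp(v).
Then F(1) - F(0) = (-4*E) - (-4) = 4 - 4*E.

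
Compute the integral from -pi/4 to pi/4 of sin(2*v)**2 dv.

Use the identity sin^2(2*v) = (1 - cos(4*v))/2.
An antiderivative is F(v) = v/2 - sin(4*v)/8.
Then F(pi/4) - F(-pi/4) = (pi/8) - (-pi/8) = pi/4.

pi/4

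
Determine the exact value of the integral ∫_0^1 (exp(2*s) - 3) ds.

-7/2 + exp(2)/2

An antiderivative is F(s) = exp(2*s)/2 - 3*s.
Then F(1) - F(0) = (-3 + exp(2)/2) - (1/2) = -7/2 + exp(2)/2.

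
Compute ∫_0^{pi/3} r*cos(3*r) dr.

-2/9

Integrate by parts once (u = r, dv = cos(3*r) dr).
An antiderivative is F(r) = r*sin(3*r)/3 + cos(3*r)/9.
Then F(pi/3) - F(0) = (-1/9) - (1/9) = -2/9.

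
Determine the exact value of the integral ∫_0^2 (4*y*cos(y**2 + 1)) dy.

2*sin(5) - 2*sin(1)

Let u = y**2 + 1, so du = 2*y dy. When y = 0, u = 1; when y = 2, u = 5.
The integral becomes 2·∫ cos(u) du from 1 to 5, with antiderivative 2*sin(u).
Back in y: F(y) = 2*sin(y**2 + 1).
Then F(2) - F(0) = (2*sin(5)) - (2*sin(1)) = 2*sin(5) - 2*sin(1).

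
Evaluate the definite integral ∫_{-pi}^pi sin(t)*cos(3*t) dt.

0

Use the identity sin(t)cos(3*t) = [sin(4*t) + sin(-2*t)]/2.
An antiderivative is F(t) = cos(2*t)/4 - cos(4*t)/8.
Then F(pi) - F(-pi) = (1/8) - (1/8) = 0.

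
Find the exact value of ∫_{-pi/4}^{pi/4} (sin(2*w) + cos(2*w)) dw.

1

An antiderivative is F(w) = sin(2*w)/2 - cos(2*w)/2.
Then F(pi/4) - F(-pi/4) = (1/2) - (-1/2) = 1.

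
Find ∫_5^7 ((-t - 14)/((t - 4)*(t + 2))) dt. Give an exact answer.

log(3/49)

Factor the denominator: t**2 - 2*t - 8 = (t + 2)(t - 4).
Partial fractions: (-t - 14)/((t - 4)*(t + 2)) = 2/(t + 2) - 3/(t - 4).
An antiderivative is F(t) = -3*log(t - 4) + 2*log(t + 2).
Then F(7) - F(5) = (log(3)) - (log(49)) = log(3/49).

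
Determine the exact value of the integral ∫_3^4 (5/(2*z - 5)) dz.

5*log(3)/2

An antiderivative is F(z) = 5*log(2*z - 5)/2.
Then F(4) - F(3) = (5*log(3)/2) - (0) = 5*log(3)/2.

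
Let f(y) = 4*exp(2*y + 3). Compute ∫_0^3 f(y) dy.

Let u = 2*y + 3, so du = 2 dy. When y = 0, u = 3; when y = 3, u = 9.
The integral becomes 2·∫ exp(u) du from 3 to 9, with antiderivative 2*exp(u).
Back in y: F(y) = 2*exp(2*y + 3).
Then F(3) - F(0) = (2*exp(9)) - (2*exp(3)) = -2*(1 - exp(6))*exp(3).

-2*(1 - exp(6))*exp(3)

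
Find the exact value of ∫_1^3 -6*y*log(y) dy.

Integrate by parts once (u = ln y, dv = -6*y dy).
An antiderivative is F(y) = -3*y**2*(2*log(y) - 1)/2.
Then F(3) - F(1) = (27/2 - 27*log(3)) - (3/2) = 12 - 27*log(3).

12 - 27*log(3)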